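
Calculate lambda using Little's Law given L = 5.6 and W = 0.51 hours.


lambda = L / W = 5.6 / 0.51 = 10.98 per hour

10.98 per hour


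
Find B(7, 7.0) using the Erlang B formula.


B(N,A) = (A^N/N!) / sum(A^k/k!, k=0..N) with N=7, A=7.0 = 0.2489

0.2489


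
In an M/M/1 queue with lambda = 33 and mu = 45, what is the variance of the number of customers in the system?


rho = 33/45; Var(N) = rho/(1-rho)^2 = 10.31

10.31


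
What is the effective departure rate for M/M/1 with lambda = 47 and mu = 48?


For a stable queue (lambda < mu), throughput = lambda = 47 per hour

47 per hour


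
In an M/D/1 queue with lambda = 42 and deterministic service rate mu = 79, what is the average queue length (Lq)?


M/D/1: Lq = rho^2 / (2*(1-rho)) where rho = 42/79; Lq = 0.3

0.3


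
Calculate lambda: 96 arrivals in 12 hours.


lambda = total arrivals / time = 96 / 12 = 8.0 per hour

8.0 per hour


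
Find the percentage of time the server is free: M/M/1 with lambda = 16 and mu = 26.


Idle fraction = (1 - rho) * 100 = (1 - 16/26) * 100 = 38.5%

38.5%


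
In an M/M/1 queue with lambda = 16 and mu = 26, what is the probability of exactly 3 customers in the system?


rho = 16/26; P(n) = (1-rho)*rho^n = (1-16/26)*(16/26)^3 = 0.0896

0.0896


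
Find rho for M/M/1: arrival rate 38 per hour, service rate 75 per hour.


rho = lambda/mu = 38/75 = 0.5067

0.5067


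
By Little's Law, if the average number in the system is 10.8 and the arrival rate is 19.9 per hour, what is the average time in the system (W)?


W = L / lambda = 10.8 / 19.9 = 0.5427 hours

0.5427 hours


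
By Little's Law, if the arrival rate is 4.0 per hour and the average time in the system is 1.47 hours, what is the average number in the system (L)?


L = lambda * W = 4.0 * 1.47 = 5.88

5.88


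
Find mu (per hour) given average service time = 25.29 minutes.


mu = 60 / avg_service_time = 60 / 25.29 = 2.37 per hour

2.37 per hour


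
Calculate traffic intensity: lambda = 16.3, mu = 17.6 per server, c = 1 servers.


rho = lambda / (c * mu) = 16.3 / (1 * 17.6) = 0.9261

0.9261


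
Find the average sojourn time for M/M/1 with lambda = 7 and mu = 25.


W = 1/(mu - lambda) = 1/(25 - 7) = 0.0556 hours

0.0556 hours


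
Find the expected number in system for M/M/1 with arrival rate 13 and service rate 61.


rho = 13/61; L = rho/(1-rho) = 0.27

0.27


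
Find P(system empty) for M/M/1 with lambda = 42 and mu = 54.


P0 = 1 - rho = 1 - 42/54 = 0.2222

0.2222


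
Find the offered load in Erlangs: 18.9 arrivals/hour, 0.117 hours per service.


Offered load a = lambda * E[S] = 18.9 * 0.117 = 2.21 Erlangs

2.21 Erlangs


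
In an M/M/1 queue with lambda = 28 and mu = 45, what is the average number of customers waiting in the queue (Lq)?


rho = 28/45; Lq = rho^2/(1-rho) = 1.02

1.02


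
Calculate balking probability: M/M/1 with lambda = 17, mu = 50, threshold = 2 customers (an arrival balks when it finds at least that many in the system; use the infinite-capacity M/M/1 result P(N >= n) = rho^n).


P(N >= 2) = rho^2 = (17/50)^2 = 0.1156

0.1156


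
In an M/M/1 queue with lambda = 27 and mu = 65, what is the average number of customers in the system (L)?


rho = 27/65; L = rho/(1-rho) = 0.71

0.71


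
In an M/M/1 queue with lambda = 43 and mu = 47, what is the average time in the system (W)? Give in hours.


W = 1/(mu - lambda) = 1/(47 - 43) = 0.25 hours

0.25 hours


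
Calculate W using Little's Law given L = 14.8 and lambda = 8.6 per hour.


W = L / lambda = 14.8 / 8.6 = 1.7209 hours

1.7209 hours


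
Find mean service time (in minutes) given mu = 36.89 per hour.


Mean service time = 60/mu = 60/36.89 = 1.63 minutes

1.63 minutes


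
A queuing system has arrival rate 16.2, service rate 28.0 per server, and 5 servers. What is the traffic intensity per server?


rho = lambda / (c * mu) = 16.2 / (5 * 28.0) = 0.1157

0.1157


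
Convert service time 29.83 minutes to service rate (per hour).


mu = 60 / avg_service_time = 60 / 29.83 = 2.01 per hour

2.01 per hour


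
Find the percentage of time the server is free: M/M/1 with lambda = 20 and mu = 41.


Idle fraction = (1 - rho) * 100 = (1 - 20/41) * 100 = 51.2%

51.2%


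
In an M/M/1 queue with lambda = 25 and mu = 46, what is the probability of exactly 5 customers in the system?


rho = 25/46; P(n) = (1-rho)*rho^n = (1-25/46)*(25/46)^5 = 0.0216

0.0216


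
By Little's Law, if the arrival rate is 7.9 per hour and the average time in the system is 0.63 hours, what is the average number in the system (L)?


L = lambda * W = 7.9 * 0.63 = 4.98

4.98


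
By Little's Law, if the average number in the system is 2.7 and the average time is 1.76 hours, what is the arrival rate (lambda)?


lambda = L / W = 2.7 / 1.76 = 1.53 per hour

1.53 per hour


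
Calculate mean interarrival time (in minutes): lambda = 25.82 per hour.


Mean interarrival time = 60/lambda = 60/25.82 = 2.32 minutes

2.32 minutes


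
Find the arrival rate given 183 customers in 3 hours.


lambda = total arrivals / time = 183 / 3 = 61.0 per hour

61.0 per hour


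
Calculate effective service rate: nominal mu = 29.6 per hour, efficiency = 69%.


Effective rate = mu * efficiency = 29.6 * 0.69 = 20.42 per hour

20.42 per hour


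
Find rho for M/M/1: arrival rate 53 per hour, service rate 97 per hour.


rho = lambda/mu = 53/97 = 0.5464

0.5464


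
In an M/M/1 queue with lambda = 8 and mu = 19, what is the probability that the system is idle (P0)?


P0 = 1 - rho = 1 - 8/19 = 0.5789

0.5789


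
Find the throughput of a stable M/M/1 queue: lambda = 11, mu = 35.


For a stable queue (lambda < mu), throughput = lambda = 11 per hour

11 per hour


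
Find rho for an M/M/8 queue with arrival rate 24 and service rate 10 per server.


rho = lambda/(c*mu) = 24/(8*10) = 0.3

0.3


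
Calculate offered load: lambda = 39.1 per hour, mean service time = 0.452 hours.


Offered load a = lambda * E[S] = 39.1 * 0.452 = 17.67 Erlangs

17.67 Erlangs


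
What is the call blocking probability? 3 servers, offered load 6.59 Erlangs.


B(N,A) = (A^N/N!) / sum(A^k/k!, k=0..N) with N=3, A=6.59 = 0.6194

0.6194


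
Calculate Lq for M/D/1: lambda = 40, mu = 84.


M/D/1: Lq = rho^2 / (2*(1-rho)) where rho = 40/84; Lq = 0.22

0.22


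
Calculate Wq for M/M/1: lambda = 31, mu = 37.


rho = 31/37; Wq = rho/(mu - lambda) = 0.1396 hours

0.1396 hours


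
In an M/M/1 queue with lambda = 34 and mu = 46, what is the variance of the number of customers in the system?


rho = 34/46; Var(N) = rho/(1-rho)^2 = 10.86

10.86


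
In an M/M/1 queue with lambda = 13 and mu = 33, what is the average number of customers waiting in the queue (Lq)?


rho = 13/33; Lq = rho^2/(1-rho) = 0.26

0.26


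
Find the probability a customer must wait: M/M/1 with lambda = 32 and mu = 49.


P(wait) = rho = lambda/mu = 32/49 = 0.6531

0.6531


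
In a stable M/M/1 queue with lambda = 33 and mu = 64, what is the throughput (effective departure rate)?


For a stable queue (lambda < mu), throughput = lambda = 33 per hour

33 per hour


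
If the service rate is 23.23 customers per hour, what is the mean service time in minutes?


Mean service time = 60/mu = 60/23.23 = 2.58 minutes

2.58 minutes


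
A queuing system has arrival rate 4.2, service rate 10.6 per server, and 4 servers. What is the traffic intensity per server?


rho = lambda / (c * mu) = 4.2 / (4 * 10.6) = 0.0991

0.0991


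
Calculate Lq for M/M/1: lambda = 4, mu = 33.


rho = 4/33; Lq = rho^2/(1-rho) = 0.02

0.02


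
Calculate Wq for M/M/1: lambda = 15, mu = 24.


rho = 15/24; Wq = rho/(mu - lambda) = 0.0694 hours

0.0694 hours


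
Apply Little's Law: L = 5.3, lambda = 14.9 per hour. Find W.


W = L / lambda = 5.3 / 14.9 = 0.3557 hours

0.3557 hours


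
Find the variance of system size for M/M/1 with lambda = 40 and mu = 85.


rho = 40/85; Var(N) = rho/(1-rho)^2 = 1.68

1.68


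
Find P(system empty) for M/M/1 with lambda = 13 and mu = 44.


P0 = 1 - rho = 1 - 13/44 = 0.7045

0.7045


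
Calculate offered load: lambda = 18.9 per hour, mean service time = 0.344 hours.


Offered load a = lambda * E[S] = 18.9 * 0.344 = 6.5 Erlangs

6.5 Erlangs


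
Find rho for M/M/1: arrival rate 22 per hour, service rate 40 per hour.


rho = lambda/mu = 22/40 = 0.55

0.55


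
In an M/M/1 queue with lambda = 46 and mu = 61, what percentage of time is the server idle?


Idle fraction = (1 - rho) * 100 = (1 - 46/61) * 100 = 24.6%

24.6%


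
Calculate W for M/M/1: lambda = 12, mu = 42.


W = 1/(mu - lambda) = 1/(42 - 12) = 0.0333 hours

0.0333 hours


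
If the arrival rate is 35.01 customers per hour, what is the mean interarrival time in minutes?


Mean interarrival time = 60/lambda = 60/35.01 = 1.71 minutes

1.71 minutes


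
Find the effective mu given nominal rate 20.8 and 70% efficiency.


Effective rate = mu * efficiency = 20.8 * 0.7 = 14.56 per hour

14.56 per hour


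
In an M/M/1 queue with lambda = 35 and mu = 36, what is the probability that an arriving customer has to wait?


P(wait) = rho = lambda/mu = 35/36 = 0.9722

0.9722


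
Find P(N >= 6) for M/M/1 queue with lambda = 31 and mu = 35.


P(N >= 6) = rho^6 = (31/35)^6 = 0.4828

0.4828


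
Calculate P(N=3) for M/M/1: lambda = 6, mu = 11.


rho = 6/11; P(n) = (1-rho)*rho^n = (1-6/11)*(6/11)^3 = 0.0738

0.0738


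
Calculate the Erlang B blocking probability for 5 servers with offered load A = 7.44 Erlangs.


B(N,A) = (A^N/N!) / sum(A^k/k!, k=0..N) with N=5, A=7.44 = 0.4497

0.4497


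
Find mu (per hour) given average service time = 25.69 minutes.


mu = 60 / avg_service_time = 60 / 25.69 = 2.34 per hour

2.34 per hour


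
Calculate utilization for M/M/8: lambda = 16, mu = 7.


rho = lambda/(c*mu) = 16/(8*7) = 0.2857

0.2857


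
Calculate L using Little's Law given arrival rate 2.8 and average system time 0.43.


L = lambda * W = 2.8 * 0.43 = 1.2

1.2


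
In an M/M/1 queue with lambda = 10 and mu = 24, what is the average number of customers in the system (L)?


rho = 10/24; L = rho/(1-rho) = 0.71

0.71


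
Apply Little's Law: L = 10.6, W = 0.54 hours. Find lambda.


lambda = L / W = 10.6 / 0.54 = 19.63 per hour

19.63 per hour


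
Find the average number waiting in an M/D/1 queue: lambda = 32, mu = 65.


M/D/1: Lq = rho^2 / (2*(1-rho)) where rho = 32/65; Lq = 0.24

0.24


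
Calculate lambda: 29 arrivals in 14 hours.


lambda = total arrivals / time = 29 / 14 = 2.07 per hour

2.07 per hour


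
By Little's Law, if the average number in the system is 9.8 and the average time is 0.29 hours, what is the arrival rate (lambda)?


lambda = L / W = 9.8 / 0.29 = 33.79 per hour

33.79 per hour


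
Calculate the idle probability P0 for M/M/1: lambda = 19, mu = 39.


P0 = 1 - rho = 1 - 19/39 = 0.5128

0.5128


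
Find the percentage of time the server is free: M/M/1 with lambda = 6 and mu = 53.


Idle fraction = (1 - rho) * 100 = (1 - 6/53) * 100 = 88.7%

88.7%


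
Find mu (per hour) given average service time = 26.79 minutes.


mu = 60 / avg_service_time = 60 / 26.79 = 2.24 per hour

2.24 per hour


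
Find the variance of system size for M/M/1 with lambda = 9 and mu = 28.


rho = 9/28; Var(N) = rho/(1-rho)^2 = 0.7

0.7


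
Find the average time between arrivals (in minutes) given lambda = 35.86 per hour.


Mean interarrival time = 60/lambda = 60/35.86 = 1.67 minutes

1.67 minutes


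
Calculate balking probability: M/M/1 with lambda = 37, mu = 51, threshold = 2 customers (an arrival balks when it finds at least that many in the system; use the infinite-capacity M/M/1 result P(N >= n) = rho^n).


P(N >= 2) = rho^2 = (37/51)^2 = 0.5263

0.5263


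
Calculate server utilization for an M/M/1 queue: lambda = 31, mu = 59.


rho = lambda/mu = 31/59 = 0.5254

0.5254


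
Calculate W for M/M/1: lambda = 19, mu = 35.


W = 1/(mu - lambda) = 1/(35 - 19) = 0.0625 hours

0.0625 hours


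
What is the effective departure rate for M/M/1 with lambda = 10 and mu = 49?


For a stable queue (lambda < mu), throughput = lambda = 10 per hour

10 per hour


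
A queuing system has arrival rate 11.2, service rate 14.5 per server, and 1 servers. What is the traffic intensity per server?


rho = lambda / (c * mu) = 11.2 / (1 * 14.5) = 0.7724

0.7724


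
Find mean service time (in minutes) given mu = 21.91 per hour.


Mean service time = 60/mu = 60/21.91 = 2.74 minutes

2.74 minutes


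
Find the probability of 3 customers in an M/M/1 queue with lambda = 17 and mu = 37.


rho = 17/37; P(n) = (1-rho)*rho^n = (1-17/37)*(17/37)^3 = 0.0524

0.0524


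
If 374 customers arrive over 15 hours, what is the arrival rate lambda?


lambda = total arrivals / time = 374 / 15 = 24.93 per hour

24.93 per hour


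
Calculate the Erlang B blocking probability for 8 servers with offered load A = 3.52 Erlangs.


B(N,A) = (A^N/N!) / sum(A^k/k!, k=0..N) with N=8, A=3.52 = 0.0175

0.0175


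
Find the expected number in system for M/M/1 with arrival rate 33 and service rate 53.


rho = 33/53; L = rho/(1-rho) = 1.65

1.65


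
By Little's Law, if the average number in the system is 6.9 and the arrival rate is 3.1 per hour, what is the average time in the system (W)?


W = L / lambda = 6.9 / 3.1 = 2.2258 hours

2.2258 hours


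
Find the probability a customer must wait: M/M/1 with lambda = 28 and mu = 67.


P(wait) = rho = lambda/mu = 28/67 = 0.4179

0.4179


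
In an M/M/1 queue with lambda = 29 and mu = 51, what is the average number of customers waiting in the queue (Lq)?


rho = 29/51; Lq = rho^2/(1-rho) = 0.75

0.75


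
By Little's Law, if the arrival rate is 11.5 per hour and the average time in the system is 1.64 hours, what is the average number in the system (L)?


L = lambda * W = 11.5 * 1.64 = 18.86

18.86


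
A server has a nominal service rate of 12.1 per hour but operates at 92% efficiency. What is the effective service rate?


Effective rate = mu * efficiency = 12.1 * 0.92 = 11.13 per hour

11.13 per hour


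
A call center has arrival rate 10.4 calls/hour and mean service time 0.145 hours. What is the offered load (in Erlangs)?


Offered load a = lambda * E[S] = 10.4 * 0.145 = 1.51 Erlangs

1.51 Erlangs


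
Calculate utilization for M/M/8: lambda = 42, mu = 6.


rho = lambda/(c*mu) = 42/(8*6) = 0.875

0.875


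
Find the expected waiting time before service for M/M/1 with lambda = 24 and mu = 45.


rho = 24/45; Wq = rho/(mu - lambda) = 0.0254 hours

0.0254 hours


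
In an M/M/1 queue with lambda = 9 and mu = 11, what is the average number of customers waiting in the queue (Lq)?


rho = 9/11; Lq = rho^2/(1-rho) = 3.68

3.68


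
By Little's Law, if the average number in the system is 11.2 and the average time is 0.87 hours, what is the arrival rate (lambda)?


lambda = L / W = 11.2 / 0.87 = 12.87 per hour

12.87 per hour


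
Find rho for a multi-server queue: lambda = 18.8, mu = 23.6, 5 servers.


rho = lambda / (c * mu) = 18.8 / (5 * 23.6) = 0.1593

0.1593


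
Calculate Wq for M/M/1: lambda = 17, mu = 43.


rho = 17/43; Wq = rho/(mu - lambda) = 0.0152 hours

0.0152 hours


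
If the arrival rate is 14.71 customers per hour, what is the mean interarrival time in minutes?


Mean interarrival time = 60/lambda = 60/14.71 = 4.08 minutes

4.08 minutes


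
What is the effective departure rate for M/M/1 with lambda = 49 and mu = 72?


For a stable queue (lambda < mu), throughput = lambda = 49 per hour

49 per hour


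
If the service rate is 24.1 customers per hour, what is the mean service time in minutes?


Mean service time = 60/mu = 60/24.1 = 2.49 minutes

2.49 minutes


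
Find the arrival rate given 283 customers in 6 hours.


lambda = total arrivals / time = 283 / 6 = 47.17 per hour

47.17 per hour


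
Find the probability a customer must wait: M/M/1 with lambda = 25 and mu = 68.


P(wait) = rho = lambda/mu = 25/68 = 0.3676

0.3676


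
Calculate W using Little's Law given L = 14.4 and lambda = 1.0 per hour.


W = L / lambda = 14.4 / 1.0 = 14.4 hours

14.4 hours


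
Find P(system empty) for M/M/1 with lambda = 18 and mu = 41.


P0 = 1 - rho = 1 - 18/41 = 0.561

0.561


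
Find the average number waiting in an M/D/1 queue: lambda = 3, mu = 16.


M/D/1: Lq = rho^2 / (2*(1-rho)) where rho = 3/16; Lq = 0.02

0.02


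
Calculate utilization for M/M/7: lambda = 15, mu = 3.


rho = lambda/(c*mu) = 15/(7*3) = 0.7143

0.7143


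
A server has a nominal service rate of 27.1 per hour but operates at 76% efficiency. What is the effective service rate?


Effective rate = mu * efficiency = 27.1 * 0.76 = 20.6 per hour

20.6 per hour


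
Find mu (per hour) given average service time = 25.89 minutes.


mu = 60 / avg_service_time = 60 / 25.89 = 2.32 per hour

2.32 per hour


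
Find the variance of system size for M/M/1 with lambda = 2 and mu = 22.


rho = 2/22; Var(N) = rho/(1-rho)^2 = 0.11

0.11


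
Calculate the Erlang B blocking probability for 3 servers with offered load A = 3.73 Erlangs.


B(N,A) = (A^N/N!) / sum(A^k/k!, k=0..N) with N=3, A=3.73 = 0.4253

0.4253


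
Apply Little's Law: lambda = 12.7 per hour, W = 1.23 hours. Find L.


L = lambda * W = 12.7 * 1.23 = 15.62

15.62


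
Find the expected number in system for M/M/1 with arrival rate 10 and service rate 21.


rho = 10/21; L = rho/(1-rho) = 0.91

0.91


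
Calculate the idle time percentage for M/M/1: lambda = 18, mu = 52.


Idle fraction = (1 - rho) * 100 = (1 - 18/52) * 100 = 65.4%

65.4%


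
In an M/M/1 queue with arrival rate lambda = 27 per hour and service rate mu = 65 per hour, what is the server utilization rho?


rho = lambda/mu = 27/65 = 0.4154

0.4154


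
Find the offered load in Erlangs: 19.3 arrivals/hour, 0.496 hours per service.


Offered load a = lambda * E[S] = 19.3 * 0.496 = 9.57 Erlangs

9.57 Erlangs


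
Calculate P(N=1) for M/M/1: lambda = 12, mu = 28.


rho = 12/28; P(n) = (1-rho)*rho^n = (1-12/28)*(12/28)^1 = 0.2449

0.2449


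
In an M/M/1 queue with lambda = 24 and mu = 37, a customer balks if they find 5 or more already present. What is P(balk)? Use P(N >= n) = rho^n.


P(N >= 5) = rho^5 = (24/37)^5 = 0.1148

0.1148


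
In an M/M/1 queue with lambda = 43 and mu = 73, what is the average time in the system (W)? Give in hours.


W = 1/(mu - lambda) = 1/(73 - 43) = 0.0333 hours

0.0333 hours


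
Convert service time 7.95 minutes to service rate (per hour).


mu = 60 / avg_service_time = 60 / 7.95 = 7.55 per hour

7.55 per hour


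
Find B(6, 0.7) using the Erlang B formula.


B(N,A) = (A^N/N!) / sum(A^k/k!, k=0..N) with N=6, A=0.7 = 0.0001

0.0001


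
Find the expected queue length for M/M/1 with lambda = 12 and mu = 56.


rho = 12/56; Lq = rho^2/(1-rho) = 0.06

0.06


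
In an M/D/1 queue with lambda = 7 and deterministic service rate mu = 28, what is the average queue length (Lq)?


M/D/1: Lq = rho^2 / (2*(1-rho)) where rho = 7/28; Lq = 0.04

0.04


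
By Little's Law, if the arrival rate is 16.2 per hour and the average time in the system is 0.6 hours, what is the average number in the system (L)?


L = lambda * W = 16.2 * 0.6 = 9.72

9.72


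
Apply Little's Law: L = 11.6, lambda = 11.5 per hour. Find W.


W = L / lambda = 11.6 / 11.5 = 1.0087 hours

1.0087 hours


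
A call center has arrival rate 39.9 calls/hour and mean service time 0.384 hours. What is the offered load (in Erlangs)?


Offered load a = lambda * E[S] = 39.9 * 0.384 = 15.32 Erlangs

15.32 Erlangs


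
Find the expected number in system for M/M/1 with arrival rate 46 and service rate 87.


rho = 46/87; L = rho/(1-rho) = 1.12

1.12


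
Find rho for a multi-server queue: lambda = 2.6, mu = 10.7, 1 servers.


rho = lambda / (c * mu) = 2.6 / (1 * 10.7) = 0.243

0.243


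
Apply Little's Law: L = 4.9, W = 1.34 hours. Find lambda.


lambda = L / W = 4.9 / 1.34 = 3.66 per hour

3.66 per hour


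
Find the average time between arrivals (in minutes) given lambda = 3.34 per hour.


Mean interarrival time = 60/lambda = 60/3.34 = 17.96 minutes

17.96 minutes


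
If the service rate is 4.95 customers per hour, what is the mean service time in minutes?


Mean service time = 60/mu = 60/4.95 = 12.12 minutes

12.12 minutes


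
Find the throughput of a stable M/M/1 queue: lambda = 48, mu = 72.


For a stable queue (lambda < mu), throughput = lambda = 48 per hour

48 per hour


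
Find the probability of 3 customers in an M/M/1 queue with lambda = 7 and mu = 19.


rho = 7/19; P(n) = (1-rho)*rho^n = (1-7/19)*(7/19)^3 = 0.0316

0.0316


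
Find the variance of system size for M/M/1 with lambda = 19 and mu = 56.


rho = 19/56; Var(N) = rho/(1-rho)^2 = 0.78

0.78


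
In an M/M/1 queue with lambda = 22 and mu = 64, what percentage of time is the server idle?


Idle fraction = (1 - rho) * 100 = (1 - 22/64) * 100 = 65.6%

65.6%


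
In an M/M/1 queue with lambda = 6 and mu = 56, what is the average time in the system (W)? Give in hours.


W = 1/(mu - lambda) = 1/(56 - 6) = 0.02 hours

0.02 hours


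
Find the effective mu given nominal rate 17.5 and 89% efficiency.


Effective rate = mu * efficiency = 17.5 * 0.89 = 15.58 per hour

15.58 per hour


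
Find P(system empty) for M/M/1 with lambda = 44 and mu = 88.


P0 = 1 - rho = 1 - 44/88 = 0.5

0.5


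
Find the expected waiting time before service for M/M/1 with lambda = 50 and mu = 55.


rho = 50/55; Wq = rho/(mu - lambda) = 0.1818 hours

0.1818 hours


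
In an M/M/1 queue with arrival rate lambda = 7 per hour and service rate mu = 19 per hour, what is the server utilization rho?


rho = lambda/mu = 7/19 = 0.3684

0.3684


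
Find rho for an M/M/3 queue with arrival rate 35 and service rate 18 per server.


rho = lambda/(c*mu) = 35/(3*18) = 0.6481

0.6481


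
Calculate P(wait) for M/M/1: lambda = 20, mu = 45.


P(wait) = rho = lambda/mu = 20/45 = 0.4444

0.4444


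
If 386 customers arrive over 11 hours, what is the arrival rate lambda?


lambda = total arrivals / time = 386 / 11 = 35.09 per hour

35.09 per hour


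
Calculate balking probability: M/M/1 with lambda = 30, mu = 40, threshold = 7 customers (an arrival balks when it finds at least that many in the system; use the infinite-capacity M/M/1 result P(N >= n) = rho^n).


P(N >= 7) = rho^7 = (30/40)^7 = 0.1335

0.1335


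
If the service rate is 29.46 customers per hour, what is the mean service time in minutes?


Mean service time = 60/mu = 60/29.46 = 2.04 minutes

2.04 minutes


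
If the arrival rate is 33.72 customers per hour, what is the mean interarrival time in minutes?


Mean interarrival time = 60/lambda = 60/33.72 = 1.78 minutes

1.78 minutes


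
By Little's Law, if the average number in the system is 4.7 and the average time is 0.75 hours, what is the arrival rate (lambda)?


lambda = L / W = 4.7 / 0.75 = 6.27 per hour

6.27 per hour


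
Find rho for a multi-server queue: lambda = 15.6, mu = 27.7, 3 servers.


rho = lambda / (c * mu) = 15.6 / (3 * 27.7) = 0.1877

0.1877


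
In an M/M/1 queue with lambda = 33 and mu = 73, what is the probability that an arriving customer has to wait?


P(wait) = rho = lambda/mu = 33/73 = 0.4521

0.4521


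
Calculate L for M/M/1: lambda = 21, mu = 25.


rho = 21/25; L = rho/(1-rho) = 5.25

5.25


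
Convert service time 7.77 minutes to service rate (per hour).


mu = 60 / avg_service_time = 60 / 7.77 = 7.72 per hour

7.72 per hour


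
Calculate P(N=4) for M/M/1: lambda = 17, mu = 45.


rho = 17/45; P(n) = (1-rho)*rho^n = (1-17/45)*(17/45)^4 = 0.0127

0.0127


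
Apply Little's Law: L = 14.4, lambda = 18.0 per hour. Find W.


W = L / lambda = 14.4 / 18.0 = 0.8 hours

0.8 hours


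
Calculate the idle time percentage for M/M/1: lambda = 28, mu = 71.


Idle fraction = (1 - rho) * 100 = (1 - 28/71) * 100 = 60.6%

60.6%


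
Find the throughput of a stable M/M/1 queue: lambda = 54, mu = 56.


For a stable queue (lambda < mu), throughput = lambda = 54 per hour

54 per hour


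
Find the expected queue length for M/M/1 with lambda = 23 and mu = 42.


rho = 23/42; Lq = rho^2/(1-rho) = 0.66

0.66


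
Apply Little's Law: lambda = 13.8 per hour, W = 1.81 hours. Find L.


L = lambda * W = 13.8 * 1.81 = 24.98

24.98


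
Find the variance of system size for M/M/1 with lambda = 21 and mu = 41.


rho = 21/41; Var(N) = rho/(1-rho)^2 = 2.15

2.15


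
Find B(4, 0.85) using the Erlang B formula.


B(N,A) = (A^N/N!) / sum(A^k/k!, k=0..N) with N=4, A=0.85 = 0.0093

0.0093


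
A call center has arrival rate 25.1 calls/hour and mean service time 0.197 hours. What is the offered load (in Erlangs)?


Offered load a = lambda * E[S] = 25.1 * 0.197 = 4.94 Erlangs

4.94 Erlangs


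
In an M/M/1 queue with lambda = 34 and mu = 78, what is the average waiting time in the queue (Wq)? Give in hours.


rho = 34/78; Wq = rho/(mu - lambda) = 0.0099 hours

0.0099 hours


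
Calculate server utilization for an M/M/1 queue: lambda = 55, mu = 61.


rho = lambda/mu = 55/61 = 0.9016

0.9016


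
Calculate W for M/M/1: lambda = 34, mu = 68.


W = 1/(mu - lambda) = 1/(68 - 34) = 0.0294 hours

0.0294 hours


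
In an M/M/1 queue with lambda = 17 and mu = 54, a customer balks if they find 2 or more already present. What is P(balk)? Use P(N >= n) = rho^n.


P(N >= 2) = rho^2 = (17/54)^2 = 0.0991

0.0991


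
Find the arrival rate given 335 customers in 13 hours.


lambda = total arrivals / time = 335 / 13 = 25.77 per hour

25.77 per hour


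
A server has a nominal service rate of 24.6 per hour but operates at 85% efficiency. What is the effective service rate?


Effective rate = mu * efficiency = 24.6 * 0.85 = 20.91 per hour

20.91 per hour


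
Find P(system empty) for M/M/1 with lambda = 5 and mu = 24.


P0 = 1 - rho = 1 - 5/24 = 0.7917

0.7917


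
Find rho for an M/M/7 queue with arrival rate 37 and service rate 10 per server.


rho = lambda/(c*mu) = 37/(7*10) = 0.5286

0.5286


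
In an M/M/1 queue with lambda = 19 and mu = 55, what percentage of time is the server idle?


Idle fraction = (1 - rho) * 100 = (1 - 19/55) * 100 = 65.5%

65.5%


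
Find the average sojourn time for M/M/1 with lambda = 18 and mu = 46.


W = 1/(mu - lambda) = 1/(46 - 18) = 0.0357 hours

0.0357 hours


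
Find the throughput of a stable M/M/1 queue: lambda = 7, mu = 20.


For a stable queue (lambda < mu), throughput = lambda = 7 per hour

7 per hour


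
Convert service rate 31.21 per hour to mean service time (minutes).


Mean service time = 60/mu = 60/31.21 = 1.92 minutes

1.92 minutes


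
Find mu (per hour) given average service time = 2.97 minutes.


mu = 60 / avg_service_time = 60 / 2.97 = 20.2 per hour

20.2 per hour


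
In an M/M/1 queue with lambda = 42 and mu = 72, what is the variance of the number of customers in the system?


rho = 42/72; Var(N) = rho/(1-rho)^2 = 3.36

3.36


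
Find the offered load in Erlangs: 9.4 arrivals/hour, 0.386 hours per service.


Offered load a = lambda * E[S] = 9.4 * 0.386 = 3.63 Erlangs

3.63 Erlangs


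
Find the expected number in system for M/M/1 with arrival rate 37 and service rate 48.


rho = 37/48; L = rho/(1-rho) = 3.36

3.36


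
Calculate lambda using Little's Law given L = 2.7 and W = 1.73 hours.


lambda = L / W = 2.7 / 1.73 = 1.56 per hour

1.56 per hour


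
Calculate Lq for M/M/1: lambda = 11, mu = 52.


rho = 11/52; Lq = rho^2/(1-rho) = 0.06

0.06


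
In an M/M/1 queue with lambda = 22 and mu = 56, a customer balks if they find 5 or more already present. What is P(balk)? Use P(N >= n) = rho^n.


P(N >= 5) = rho^5 = (22/56)^5 = 0.0094

0.0094


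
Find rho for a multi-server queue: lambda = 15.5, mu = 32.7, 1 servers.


rho = lambda / (c * mu) = 15.5 / (1 * 32.7) = 0.474

0.474


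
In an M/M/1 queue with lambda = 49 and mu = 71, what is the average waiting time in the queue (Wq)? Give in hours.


rho = 49/71; Wq = rho/(mu - lambda) = 0.0314 hours

0.0314 hours


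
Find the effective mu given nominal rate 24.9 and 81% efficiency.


Effective rate = mu * efficiency = 24.9 * 0.81 = 20.17 per hour

20.17 per hour


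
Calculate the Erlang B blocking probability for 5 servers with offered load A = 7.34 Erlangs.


B(N,A) = (A^N/N!) / sum(A^k/k!, k=0..N) with N=5, A=7.34 = 0.4442

0.4442


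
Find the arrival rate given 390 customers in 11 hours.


lambda = total arrivals / time = 390 / 11 = 35.45 per hour

35.45 per hour


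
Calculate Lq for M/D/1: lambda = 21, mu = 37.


M/D/1: Lq = rho^2 / (2*(1-rho)) where rho = 21/37; Lq = 0.37

0.37


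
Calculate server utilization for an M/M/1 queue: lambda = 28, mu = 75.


rho = lambda/mu = 28/75 = 0.3733

0.3733


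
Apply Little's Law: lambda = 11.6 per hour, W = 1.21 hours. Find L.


L = lambda * W = 11.6 * 1.21 = 14.04

14.04


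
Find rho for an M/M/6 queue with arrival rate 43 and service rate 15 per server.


rho = lambda/(c*mu) = 43/(6*15) = 0.4778

0.4778


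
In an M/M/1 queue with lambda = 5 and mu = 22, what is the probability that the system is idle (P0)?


P0 = 1 - rho = 1 - 5/22 = 0.7727

0.7727


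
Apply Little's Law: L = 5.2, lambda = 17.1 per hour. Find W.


W = L / lambda = 5.2 / 17.1 = 0.3041 hours

0.3041 hours


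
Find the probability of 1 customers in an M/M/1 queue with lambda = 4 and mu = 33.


rho = 4/33; P(n) = (1-rho)*rho^n = (1-4/33)*(4/33)^1 = 0.1065

0.1065


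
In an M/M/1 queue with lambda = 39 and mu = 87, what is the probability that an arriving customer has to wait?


P(wait) = rho = lambda/mu = 39/87 = 0.4483

0.4483


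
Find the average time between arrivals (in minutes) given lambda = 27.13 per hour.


Mean interarrival time = 60/lambda = 60/27.13 = 2.21 minutes

2.21 minutes


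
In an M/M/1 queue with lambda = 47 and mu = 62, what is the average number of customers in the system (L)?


rho = 47/62; L = rho/(1-rho) = 3.13

3.13


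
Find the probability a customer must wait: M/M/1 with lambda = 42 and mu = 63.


P(wait) = rho = lambda/mu = 42/63 = 0.6667

0.6667


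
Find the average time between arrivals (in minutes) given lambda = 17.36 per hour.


Mean interarrival time = 60/lambda = 60/17.36 = 3.46 minutes

3.46 minutes


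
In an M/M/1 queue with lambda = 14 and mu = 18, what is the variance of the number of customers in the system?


rho = 14/18; Var(N) = rho/(1-rho)^2 = 15.75

15.75


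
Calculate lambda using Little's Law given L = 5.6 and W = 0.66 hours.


lambda = L / W = 5.6 / 0.66 = 8.48 per hour

8.48 per hour


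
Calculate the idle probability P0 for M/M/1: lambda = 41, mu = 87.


P0 = 1 - rho = 1 - 41/87 = 0.5287

0.5287


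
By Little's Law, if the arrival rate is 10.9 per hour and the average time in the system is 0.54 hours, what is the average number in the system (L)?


L = lambda * W = 10.9 * 0.54 = 5.89

5.89


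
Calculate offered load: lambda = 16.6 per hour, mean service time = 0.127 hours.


Offered load a = lambda * E[S] = 16.6 * 0.127 = 2.11 Erlangs

2.11 Erlangs


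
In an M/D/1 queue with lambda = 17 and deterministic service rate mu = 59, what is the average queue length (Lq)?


M/D/1: Lq = rho^2 / (2*(1-rho)) where rho = 17/59; Lq = 0.06

0.06


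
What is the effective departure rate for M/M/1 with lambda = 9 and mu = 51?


For a stable queue (lambda < mu), throughput = lambda = 9 per hour

9 per hour


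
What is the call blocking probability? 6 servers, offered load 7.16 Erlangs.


B(N,A) = (A^N/N!) / sum(A^k/k!, k=0..N) with N=6, A=7.16 = 0.3412

0.3412


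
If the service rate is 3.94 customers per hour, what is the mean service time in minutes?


Mean service time = 60/mu = 60/3.94 = 15.23 minutes

15.23 minutes


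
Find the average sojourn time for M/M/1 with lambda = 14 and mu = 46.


W = 1/(mu - lambda) = 1/(46 - 14) = 0.0313 hours

0.0313 hours


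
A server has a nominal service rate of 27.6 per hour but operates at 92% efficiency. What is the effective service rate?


Effective rate = mu * efficiency = 27.6 * 0.92 = 25.39 per hour

25.39 per hour


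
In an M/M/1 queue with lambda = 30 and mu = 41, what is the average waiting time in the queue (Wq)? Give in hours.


rho = 30/41; Wq = rho/(mu - lambda) = 0.0665 hours

0.0665 hours


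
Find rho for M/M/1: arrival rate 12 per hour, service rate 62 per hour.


rho = lambda/mu = 12/62 = 0.1935

0.1935


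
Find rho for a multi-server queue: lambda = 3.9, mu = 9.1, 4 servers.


rho = lambda / (c * mu) = 3.9 / (4 * 9.1) = 0.1071

0.1071


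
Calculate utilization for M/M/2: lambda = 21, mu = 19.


rho = lambda/(c*mu) = 21/(2*19) = 0.5526

0.5526


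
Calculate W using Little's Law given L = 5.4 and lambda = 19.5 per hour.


W = L / lambda = 5.4 / 19.5 = 0.2769 hours

0.2769 hours


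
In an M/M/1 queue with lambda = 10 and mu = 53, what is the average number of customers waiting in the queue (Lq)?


rho = 10/53; Lq = rho^2/(1-rho) = 0.04

0.04


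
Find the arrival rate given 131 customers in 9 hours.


lambda = total arrivals / time = 131 / 9 = 14.56 per hour

14.56 per hour


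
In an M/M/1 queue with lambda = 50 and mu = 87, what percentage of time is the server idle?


Idle fraction = (1 - rho) * 100 = (1 - 50/87) * 100 = 42.5%

42.5%


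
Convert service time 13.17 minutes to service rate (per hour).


mu = 60 / avg_service_time = 60 / 13.17 = 4.56 per hour

4.56 per hour


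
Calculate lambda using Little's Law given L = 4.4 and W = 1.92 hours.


lambda = L / W = 4.4 / 1.92 = 2.29 per hour

2.29 per hour


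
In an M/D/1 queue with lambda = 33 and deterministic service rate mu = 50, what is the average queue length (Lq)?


M/D/1: Lq = rho^2 / (2*(1-rho)) where rho = 33/50; Lq = 0.64

0.64


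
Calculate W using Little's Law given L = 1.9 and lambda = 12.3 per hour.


W = L / lambda = 1.9 / 12.3 = 0.1545 hours

0.1545 hours


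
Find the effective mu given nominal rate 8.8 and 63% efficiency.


Effective rate = mu * efficiency = 8.8 * 0.63 = 5.54 per hour

5.54 per hour


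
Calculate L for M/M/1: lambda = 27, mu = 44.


rho = 27/44; L = rho/(1-rho) = 1.59

1.59


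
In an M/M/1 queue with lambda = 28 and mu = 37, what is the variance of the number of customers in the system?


rho = 28/37; Var(N) = rho/(1-rho)^2 = 12.79

12.79


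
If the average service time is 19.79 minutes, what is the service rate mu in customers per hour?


mu = 60 / avg_service_time = 60 / 19.79 = 3.03 per hour

3.03 per hour


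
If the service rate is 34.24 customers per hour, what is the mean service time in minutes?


Mean service time = 60/mu = 60/34.24 = 1.75 minutes

1.75 minutes


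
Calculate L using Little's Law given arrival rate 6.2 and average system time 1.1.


L = lambda * W = 6.2 * 1.1 = 6.82

6.82


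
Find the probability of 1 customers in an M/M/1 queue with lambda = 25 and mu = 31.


rho = 25/31; P(n) = (1-rho)*rho^n = (1-25/31)*(25/31)^1 = 0.1561

0.1561


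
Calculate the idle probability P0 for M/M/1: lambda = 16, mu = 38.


P0 = 1 - rho = 1 - 16/38 = 0.5789

0.5789


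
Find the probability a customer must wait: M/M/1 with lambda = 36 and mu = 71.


P(wait) = rho = lambda/mu = 36/71 = 0.507

0.507


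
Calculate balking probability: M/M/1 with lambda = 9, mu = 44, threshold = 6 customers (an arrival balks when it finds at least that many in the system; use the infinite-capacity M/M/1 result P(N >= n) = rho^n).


P(N >= 6) = rho^6 = (9/44)^6 = 0.0001

0.0001


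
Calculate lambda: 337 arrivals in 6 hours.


lambda = total arrivals / time = 337 / 6 = 56.17 per hour

56.17 per hour


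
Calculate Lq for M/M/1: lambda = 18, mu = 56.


rho = 18/56; Lq = rho^2/(1-rho) = 0.15

0.15


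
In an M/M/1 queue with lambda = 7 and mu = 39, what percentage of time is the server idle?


Idle fraction = (1 - rho) * 100 = (1 - 7/39) * 100 = 82.1%

82.1%


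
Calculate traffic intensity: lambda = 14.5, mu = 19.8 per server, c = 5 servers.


rho = lambda / (c * mu) = 14.5 / (5 * 19.8) = 0.1465

0.1465


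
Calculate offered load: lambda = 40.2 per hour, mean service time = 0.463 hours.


Offered load a = lambda * E[S] = 40.2 * 0.463 = 18.61 Erlangs

18.61 Erlangs


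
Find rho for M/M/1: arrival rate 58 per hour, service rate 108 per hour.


rho = lambda/mu = 58/108 = 0.537

0.537


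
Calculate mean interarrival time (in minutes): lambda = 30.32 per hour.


Mean interarrival time = 60/lambda = 60/30.32 = 1.98 minutes

1.98 minutes


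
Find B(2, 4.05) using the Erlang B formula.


B(N,A) = (A^N/N!) / sum(A^k/k!, k=0..N) with N=2, A=4.05 = 0.6189

0.6189


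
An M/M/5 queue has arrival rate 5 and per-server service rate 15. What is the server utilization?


rho = lambda/(c*mu) = 5/(5*15) = 0.0667

0.0667


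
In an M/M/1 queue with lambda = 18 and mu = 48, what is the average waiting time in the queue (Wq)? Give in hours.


rho = 18/48; Wq = rho/(mu - lambda) = 0.0125 hours

0.0125 hours


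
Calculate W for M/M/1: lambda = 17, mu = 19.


W = 1/(mu - lambda) = 1/(19 - 17) = 0.5 hours

0.5 hours


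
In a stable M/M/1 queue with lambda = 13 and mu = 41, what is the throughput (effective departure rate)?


For a stable queue (lambda < mu), throughput = lambda = 13 per hour

13 per hour


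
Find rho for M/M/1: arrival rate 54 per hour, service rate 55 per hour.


rho = lambda/mu = 54/55 = 0.9818

0.9818


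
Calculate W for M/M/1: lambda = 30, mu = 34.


W = 1/(mu - lambda) = 1/(34 - 30) = 0.25 hours

0.25 hours


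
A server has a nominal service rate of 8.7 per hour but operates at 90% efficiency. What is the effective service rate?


Effective rate = mu * efficiency = 8.7 * 0.9 = 7.83 per hour

7.83 per hour


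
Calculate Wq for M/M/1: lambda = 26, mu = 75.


rho = 26/75; Wq = rho/(mu - lambda) = 0.0071 hours

0.0071 hours


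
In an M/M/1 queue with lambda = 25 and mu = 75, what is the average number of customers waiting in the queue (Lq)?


rho = 25/75; Lq = rho^2/(1-rho) = 0.17

0.17


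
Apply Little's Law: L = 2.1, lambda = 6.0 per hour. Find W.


W = L / lambda = 2.1 / 6.0 = 0.35 hours

0.35 hours


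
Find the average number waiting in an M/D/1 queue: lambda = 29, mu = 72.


M/D/1: Lq = rho^2 / (2*(1-rho)) where rho = 29/72; Lq = 0.14

0.14


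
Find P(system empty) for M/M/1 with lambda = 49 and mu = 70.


P0 = 1 - rho = 1 - 49/70 = 0.3

0.3


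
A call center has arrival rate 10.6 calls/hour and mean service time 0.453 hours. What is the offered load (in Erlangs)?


Offered load a = lambda * E[S] = 10.6 * 0.453 = 4.8 Erlangs

4.8 Erlangs


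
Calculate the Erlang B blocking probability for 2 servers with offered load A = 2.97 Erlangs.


B(N,A) = (A^N/N!) / sum(A^k/k!, k=0..N) with N=2, A=2.97 = 0.5263

0.5263
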